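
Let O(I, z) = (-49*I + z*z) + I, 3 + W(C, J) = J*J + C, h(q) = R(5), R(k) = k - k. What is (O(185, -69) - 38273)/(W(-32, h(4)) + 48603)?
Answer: -5299/6071 ≈ -0.87284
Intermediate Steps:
R(k) = 0
h(q) = 0
W(C, J) = -3 + C + J² (W(C, J) = -3 + (J*J + C) = -3 + (J² + C) = -3 + (C + J²) = -3 + C + J²)
O(I, z) = z² - 48*I (O(I, z) = (-49*I + z²) + I = (z² - 49*I) + I = z² - 48*I)
(O(185, -69) - 38273)/(W(-32, h(4)) + 48603) = (((-69)² - 48*185) - 38273)/((-3 - 32 + 0²) + 48603) = ((4761 - 8880) - 38273)/((-3 - 32 + 0) + 48603) = (-4119 - 38273)/(-35 + 48603) = -42392/48568 = -42392*1/48568 = -5299/6071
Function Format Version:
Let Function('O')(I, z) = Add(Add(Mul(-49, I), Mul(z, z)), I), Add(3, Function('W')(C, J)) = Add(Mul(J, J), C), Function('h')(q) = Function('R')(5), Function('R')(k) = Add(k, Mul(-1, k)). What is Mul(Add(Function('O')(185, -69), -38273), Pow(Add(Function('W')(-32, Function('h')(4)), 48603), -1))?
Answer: Rational(-5299, 6071) ≈ -0.87284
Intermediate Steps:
Function('R')(k) = 0
Function('h')(q) = 0
Function('W')(C, J) = Add(-3, C, Pow(J, 2)) (Function('W')(C, J) = Add(-3, Add(Mul(J, J), C)) = Add(-3, Add(Pow(J, 2), C)) = Add(-3, Add(C, Pow(J, 2))) = Add(-3, C, Pow(J, 2)))
Function('O')(I, z) = Add(Pow(z, 2), Mul(-48, I)) (Function('O')(I, z) = Add(Add(Mul(-49, I), Pow(z, 2)), I) = Add(Add(Pow(z, 2), Mul(-49, I)), I) = Add(Pow(z, 2), Mul(-48, I)))
Mul(Add(Function('O')(185, -69), -38273), Pow(Add(Function('W')(-32, Function('h')(4)), 48603), -1)) = Mul(Add(Add(Pow(-69, 2), Mul(-48, 185)), -38273), Pow(Add(Add(-3, -32, Pow(0, 2)), 48603), -1)) = Mul(Add(Add(4761, -8880), -38273), Pow(Add(Add(-3, -32, 0), 48603), -1)) = Mul(Add(-4119, -38273), Pow(Add(-35, 48603), -1)) = Mul(-42392, Pow(48568, -1)) = Mul(-42392, Rational(1, 48568)) = Rational(-5299, 6071)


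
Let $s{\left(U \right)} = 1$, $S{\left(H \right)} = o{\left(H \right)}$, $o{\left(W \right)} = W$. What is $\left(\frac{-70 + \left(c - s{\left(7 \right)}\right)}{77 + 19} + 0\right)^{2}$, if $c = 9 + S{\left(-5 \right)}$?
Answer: $\frac{4489}{9216} \approx 0.48709$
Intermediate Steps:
$S{\left(H \right)} = H$
$c = 4$ ($c = 9 - 5 = 4$)
$\left(\frac{-70 + \left(c - s{\left(7 \right)}\right)}{77 + 19} + 0\right)^{2} = \left(\frac{-70 + \left(4 - 1\right)}{77 + 19} + 0\right)^{2} = \left(\frac{-70 + \left(4 - 1\right)}{96} + 0\right)^{2} = \left(\left(-70 + 3\right) \frac{1}{96} + 0\right)^{2} = \left(\left(-67\right) \frac{1}{96} + 0\right)^{2} = \left(- \frac{67}{96} + 0\right)^{2} = \left(- \frac{67}{96}\right)^{2} = \frac{4489}{9216}$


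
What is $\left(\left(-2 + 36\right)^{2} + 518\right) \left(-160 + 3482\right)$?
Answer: $5561028$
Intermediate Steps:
$\left(\left(-2 + 36\right)^{2} + 518\right) \left(-160 + 3482\right) = \left(34^{2} + 518\right) 3322 = \left(1156 + 518\right) 3322 = 1674 \cdot 3322 = 5561028$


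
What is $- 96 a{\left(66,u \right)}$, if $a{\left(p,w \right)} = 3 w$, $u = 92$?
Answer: $-26496$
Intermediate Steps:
$- 96 a{\left(66,u \right)} = - 96 \cdot 3 \cdot 92 = \left(-96\right) 276 = -26496$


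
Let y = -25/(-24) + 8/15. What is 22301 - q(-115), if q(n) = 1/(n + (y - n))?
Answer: 1404923/63 ≈ 22300.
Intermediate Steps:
y = 63/40 (y = -25*(-1/24) + 8*(1/15) = 25/24 + 8/15 = 63/40 ≈ 1.5750)
q(n) = 40/63 (q(n) = 1/(n + (63/40 - n)) = 1/(63/40) = 40/63)
22301 - q(-115) = 22301 - 1*40/63 = 22301 - 40/63 = 1404923/63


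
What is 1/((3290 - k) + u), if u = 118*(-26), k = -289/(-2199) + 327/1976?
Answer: 4345224/963349591 ≈ 0.0045105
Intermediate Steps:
k = 1290137/4345224 (k = -289*(-1/2199) + 327*(1/1976) = 289/2199 + 327/1976 = 1290137/4345224 ≈ 0.29691)
u = -3068
1/((3290 - k) + u) = 1/((3290 - 1*1290137/4345224) - 3068) = 1/((3290 - 1290137/4345224) - 3068) = 1/(14294496823/4345224 - 3068) = 1/(963349591/4345224) = 4345224/963349591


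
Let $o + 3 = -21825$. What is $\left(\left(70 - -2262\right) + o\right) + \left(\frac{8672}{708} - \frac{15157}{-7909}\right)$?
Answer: $- \frac{27272484427}{1399893} \approx -19482.0$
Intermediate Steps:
$o = -21828$ ($o = -3 - 21825 = -21828$)
$\left(\left(70 - -2262\right) + o\right) + \left(\frac{8672}{708} - \frac{15157}{-7909}\right) = \left(\left(70 - -2262\right) - 21828\right) + \left(\frac{8672}{708} - \frac{15157}{-7909}\right) = \left(\left(70 + 2262\right) - 21828\right) + \left(8672 \cdot \frac{1}{708} - - \frac{15157}{7909}\right) = \left(2332 - 21828\right) + \left(\frac{2168}{177} + \frac{15157}{7909}\right) = -19496 + \frac{19829501}{1399893} = - \frac{27272484427}{1399893}$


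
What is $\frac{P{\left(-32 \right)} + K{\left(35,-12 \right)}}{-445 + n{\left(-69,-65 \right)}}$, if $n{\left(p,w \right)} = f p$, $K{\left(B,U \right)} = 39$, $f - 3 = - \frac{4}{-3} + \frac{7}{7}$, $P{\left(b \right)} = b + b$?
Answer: $\frac{25}{813} \approx 0.03075$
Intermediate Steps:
$P{\left(b \right)} = 2 b$
$f = \frac{16}{3}$ ($f = 3 + \left(- \frac{4}{-3} + \frac{7}{7}\right) = 3 + \left(\left(-4\right) \left(- \frac{1}{3}\right) + 7 \cdot \frac{1}{7}\right) = 3 + \left(\frac{4}{3} + 1\right) = 3 + \frac{7}{3} = \frac{16}{3} \approx 5.3333$)
$n{\left(p,w \right)} = \frac{16 p}{3}$
$\frac{P{\left(-32 \right)} + K{\left(35,-12 \right)}}{-445 + n{\left(-69,-65 \right)}} = \frac{2 \left(-32\right) + 39}{-445 + \frac{16}{3} \left(-69\right)} = \frac{-64 + 39}{-445 - 368} = - \frac{25}{-813} = \left(-25\right) \left(- \frac{1}{813}\right) = \frac{25}{813}$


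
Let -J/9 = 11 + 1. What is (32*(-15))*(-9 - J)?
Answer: -47520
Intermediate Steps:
J = -108 (J = -9*(11 + 1) = -9*12 = -108)
(32*(-15))*(-9 - J) = (32*(-15))*(-9 - 1*(-108)) = -480*(-9 + 108) = -480*99 = -47520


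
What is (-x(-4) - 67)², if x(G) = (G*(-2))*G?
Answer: 1225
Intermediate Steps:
x(G) = -2*G² (x(G) = (-2*G)*G = -2*G²)
(-x(-4) - 67)² = (-(-2)*(-4)² - 67)² = (-(-2)*16 - 67)² = (-1*(-32) - 67)² = (32 - 67)² = (-35)² = 1225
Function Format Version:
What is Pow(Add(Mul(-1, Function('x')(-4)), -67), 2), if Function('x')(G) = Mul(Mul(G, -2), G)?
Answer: 1225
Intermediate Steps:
Function('x')(G) = Mul(-2, Pow(G, 2)) (Function('x')(G) = Mul(Mul(-2, G), G) = Mul(-2, Pow(G, 2)))
Pow(Add(Mul(-1, Function('x')(-4)), -67), 2) = Pow(Add(Mul(-1, Mul(-2, Pow(-4, 2))), -67), 2) = Pow(Add(Mul(-1, Mul(-2, 16)), -67), 2) = Pow(Add(Mul(-1, -32), -67), 2) = Pow(Add(32, -67), 2) = Pow(-35, 2) = 1225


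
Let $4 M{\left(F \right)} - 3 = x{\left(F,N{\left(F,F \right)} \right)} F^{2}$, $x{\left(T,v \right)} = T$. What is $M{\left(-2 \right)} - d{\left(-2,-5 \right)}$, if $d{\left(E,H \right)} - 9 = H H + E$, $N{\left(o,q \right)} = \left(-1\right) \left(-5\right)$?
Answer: $- \frac{133}{4} \approx -33.25$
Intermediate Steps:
$N{\left(o,q \right)} = 5$
$M{\left(F \right)} = \frac{3}{4} + \frac{F^{3}}{4}$ ($M{\left(F \right)} = \frac{3}{4} + \frac{F F^{2}}{4} = \frac{3}{4} + \frac{F^{3}}{4}$)
$d{\left(E,H \right)} = 9 + E + H^{2}$ ($d{\left(E,H \right)} = 9 + \left(H H + E\right) = 9 + \left(H^{2} + E\right) = 9 + \left(E + H^{2}\right) = 9 + E + H^{2}$)
$M{\left(-2 \right)} - d{\left(-2,-5 \right)} = \left(\frac{3}{4} + \frac{\left(-2\right)^{3}}{4}\right) - \left(9 - 2 + \left(-5\right)^{2}\right) = \left(\frac{3}{4} + \frac{1}{4} \left(-8\right)\right) - \left(9 - 2 + 25\right) = \left(\frac{3}{4} - 2\right) - 32 = - \frac{5}{4} - 32 = - \frac{133}{4}$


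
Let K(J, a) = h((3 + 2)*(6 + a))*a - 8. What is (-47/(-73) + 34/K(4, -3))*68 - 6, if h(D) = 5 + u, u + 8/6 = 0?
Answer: -116374/1387 ≈ -83.903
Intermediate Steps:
u = -4/3 (u = -4/3 + 0 = -4/3 ≈ -1.3333)
h(D) = 11/3 (h(D) = 5 - 4/3 = 11/3)
K(J, a) = -8 + 11*a/3 (K(J, a) = 11*a/3 - 8 = -8 + 11*a/3)
(-47/(-73) + 34/K(4, -3))*68 - 6 = (-47/(-73) + 34/(-8 + (11/3)*(-3)))*68 - 6 = (-47*(-1/73) + 34/(-8 - 11))*68 - 6 = (47/73 + 34/(-19))*68 - 6 = (47/73 + 34*(-1/19))*68 - 6 = (47/73 - 34/19)*68 - 6 = -1589/1387*68 - 6 = -108052/1387 - 6 = -116374/1387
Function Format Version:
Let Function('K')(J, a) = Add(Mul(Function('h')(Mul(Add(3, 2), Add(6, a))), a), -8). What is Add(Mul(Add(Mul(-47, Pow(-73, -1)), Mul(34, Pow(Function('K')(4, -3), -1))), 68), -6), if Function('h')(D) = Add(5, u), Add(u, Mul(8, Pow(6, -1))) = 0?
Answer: Rational(-116374, 1387) ≈ -83.903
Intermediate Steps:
u = Rational(-4, 3) (u = Add(Rational(-4, 3), 0) = Rational(-4, 3) ≈ -1.3333)
Function('h')(D) = Rational(11, 3) (Function('h')(D) = Add(5, Rational(-4, 3)) = Rational(11, 3))
Function('K')(J, a) = Add(-8, Mul(Rational(11, 3), a)) (Function('K')(J, a) = Add(Mul(Rational(11, 3), a), -8) = Add(-8, Mul(Rational(11, 3), a)))
Add(Mul(Add(Mul(-47, Pow(-73, -1)), Mul(34, Pow(Function('K')(4, -3), -1))), 68), -6) = Add(Mul(Add(Mul(-47, Pow(-73, -1)), Mul(34, Pow(Add(-8, Mul(Rational(11, 3), -3)), -1))), 68), -6) = Add(Mul(Add(Mul(-47, Rational(-1, 73)), Mul(34, Pow(Add(-8, -11), -1))), 68), -6) = Add(Mul(Add(Rational(47, 73), Mul(34, Pow(-19, -1))), 68), -6) = Add(Mul(Add(Rational(47, 73), Mul(34, Rational(-1, 19))), 68), -6) = Add(Mul(Add(Rational(47, 73), Rational(-34, 19)), 68), -6) = Add(Mul(Rational(-1589, 1387), 68), -6) = Add(Rational(-108052, 1387), -6) = Rational(-116374, 1387)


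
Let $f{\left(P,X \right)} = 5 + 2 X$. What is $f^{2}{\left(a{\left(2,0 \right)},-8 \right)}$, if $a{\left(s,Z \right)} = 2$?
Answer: $121$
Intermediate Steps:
$f^{2}{\left(a{\left(2,0 \right)},-8 \right)} = \left(5 + 2 \left(-8\right)\right)^{2} = \left(5 - 16\right)^{2} = \left(-11\right)^{2} = 121$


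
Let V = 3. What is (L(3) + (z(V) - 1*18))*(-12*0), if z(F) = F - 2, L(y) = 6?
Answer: 0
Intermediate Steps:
z(F) = -2 + F
(L(3) + (z(V) - 1*18))*(-12*0) = (6 + ((-2 + 3) - 1*18))*(-12*0) = (6 + (1 - 18))*0 = (6 - 17)*0 = -11*0 = 0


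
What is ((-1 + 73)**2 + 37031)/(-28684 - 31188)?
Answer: -42215/59872 ≈ -0.70509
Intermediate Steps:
((-1 + 73)**2 + 37031)/(-28684 - 31188) = (72**2 + 37031)/(-59872) = (5184 + 37031)*(-1/59872) = 42215*(-1/59872) = -42215/59872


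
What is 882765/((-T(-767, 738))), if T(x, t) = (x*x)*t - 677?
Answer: -176553/86831321 ≈ -0.0020333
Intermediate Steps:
T(x, t) = -677 + t*x² (T(x, t) = x²*t - 677 = t*x² - 677 = -677 + t*x²)
882765/((-T(-767, 738))) = 882765/((-(-677 + 738*(-767)²))) = 882765/((-(-677 + 738*588289))) = 882765/((-(-677 + 434157282))) = 882765/((-1*434156605)) = 882765/(-434156605) = 882765*(-1/434156605) = -176553/86831321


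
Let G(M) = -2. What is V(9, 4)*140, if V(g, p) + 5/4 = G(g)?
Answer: -455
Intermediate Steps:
V(g, p) = -13/4 (V(g, p) = -5/4 - 2 = -13/4)
V(9, 4)*140 = -13/4*140 = -455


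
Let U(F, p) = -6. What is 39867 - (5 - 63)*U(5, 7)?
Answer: 39519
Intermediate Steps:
39867 - (5 - 63)*U(5, 7) = 39867 - (5 - 63)*(-6) = 39867 - (-58)*(-6) = 39867 - 1*348 = 39867 - 348 = 39519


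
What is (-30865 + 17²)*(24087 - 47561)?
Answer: 717741024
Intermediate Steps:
(-30865 + 17²)*(24087 - 47561) = (-30865 + 289)*(-23474) = -30576*(-23474) = 717741024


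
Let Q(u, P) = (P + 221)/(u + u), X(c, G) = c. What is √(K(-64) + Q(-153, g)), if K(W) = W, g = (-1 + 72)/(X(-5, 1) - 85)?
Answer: I*√151502215/1530 ≈ 8.0448*I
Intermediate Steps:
g = -71/90 (g = (-1 + 72)/(-5 - 85) = 71/(-90) = 71*(-1/90) = -71/90 ≈ -0.78889)
Q(u, P) = (221 + P)/(2*u) (Q(u, P) = (221 + P)/((2*u)) = (221 + P)*(1/(2*u)) = (221 + P)/(2*u))
√(K(-64) + Q(-153, g)) = √(-64 + (½)*(221 - 71/90)/(-153)) = √(-64 + (½)*(-1/153)*(19819/90)) = √(-64 - 19819/27540) = √(-1782379/27540) = I*√151502215/1530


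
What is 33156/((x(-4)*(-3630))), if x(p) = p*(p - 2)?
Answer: -921/2420 ≈ -0.38058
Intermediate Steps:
x(p) = p*(-2 + p)
33156/((x(-4)*(-3630))) = 33156/((-4*(-2 - 4)*(-3630))) = 33156/((-4*(-6)*(-3630))) = 33156/((24*(-3630))) = 33156/(-87120) = 33156*(-1/87120) = -921/2420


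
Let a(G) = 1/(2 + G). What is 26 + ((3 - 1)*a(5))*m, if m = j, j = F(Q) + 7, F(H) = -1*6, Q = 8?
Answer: 184/7 ≈ 26.286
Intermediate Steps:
F(H) = -6
j = 1 (j = -6 + 7 = 1)
m = 1
26 + ((3 - 1)*a(5))*m = 26 + ((3 - 1)/(2 + 5))*1 = 26 + (2/7)*1 = 26 + 2/7 = 184/7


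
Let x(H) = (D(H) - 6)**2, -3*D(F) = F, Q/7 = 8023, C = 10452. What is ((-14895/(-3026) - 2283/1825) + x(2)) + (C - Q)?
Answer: -2269439548297/49702050 ≈ -45661.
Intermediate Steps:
Q = 56161 (Q = 7*8023 = 56161)
D(F) = -F/3
x(H) = (-6 - H/3)**2 (x(H) = (-H/3 - 6)**2 = (-6 - H/3)**2)
((-14895/(-3026) - 2283/1825) + x(2)) + (C - Q) = ((-14895/(-3026) - 2283/1825) + (18 + 2)**2/9) + (10452 - 1*56161) = ((-14895*(-1/3026) - 2283*1/1825) + (1/9)*20**2) + (10452 - 56161) = ((14895/3026 - 2283/1825) + (1/9)*400) - 45709 = (20275017/5522450 + 400/9) - 45709 = 2391455153/49702050 - 45709 = -2269439548297/49702050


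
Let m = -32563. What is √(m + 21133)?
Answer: 3*I*√1270 ≈ 106.91*I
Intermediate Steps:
√(m + 21133) = √(-32563 + 21133) = √(-11430) = 3*I*√1270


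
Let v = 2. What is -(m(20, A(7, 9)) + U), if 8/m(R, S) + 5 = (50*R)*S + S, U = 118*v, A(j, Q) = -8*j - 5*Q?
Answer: -11930504/50553 ≈ -236.00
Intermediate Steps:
U = 236 (U = 118*2 = 236)
m(R, S) = 8/(-5 + S + 50*R*S) (m(R, S) = 8/(-5 + ((50*R)*S + S)) = 8/(-5 + (50*R*S + S)) = 8/(-5 + (S + 50*R*S)) = 8/(-5 + S + 50*R*S))
-(m(20, A(7, 9)) + U) = -(8/(-5 + (-8*7 - 5*9) + 50*20*(-8*7 - 5*9)) + 236) = -(8/(-5 + (-56 - 45) + 50*20*(-56 - 45)) + 236) = -(8/(-5 - 101 + 50*20*(-101)) + 236) = -(8/(-5 - 101 - 101000) + 236) = -(8/(-101106) + 236) = -(8*(-1/101106) + 236) = -(-4/50553 + 236) = -1*11930504/50553 = -11930504/50553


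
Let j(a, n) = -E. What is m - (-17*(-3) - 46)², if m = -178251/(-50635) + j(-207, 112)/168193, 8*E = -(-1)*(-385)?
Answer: -1463426452981/68131620440 ≈ -21.479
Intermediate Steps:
E = -385/8 (E = (-(-1)*(-385))/8 = (-1*385)/8 = (⅛)*(-385) = -385/8 ≈ -48.125)
j(a, n) = 385/8 (j(a, n) = -1*(-385/8) = 385/8)
m = 239864058019/68131620440 (m = -178251/(-50635) + (385/8)/168193 = -178251*(-1/50635) + (385/8)*(1/168193) = 178251/50635 + 385/1345544 = 239864058019/68131620440 ≈ 3.5206)
m - (-17*(-3) - 46)² = 239864058019/68131620440 - (-17*(-3) - 46)² = 239864058019/68131620440 - (51 - 46)² = 239864058019/68131620440 - 1*5² = 239864058019/68131620440 - 1*25 = 239864058019/68131620440 - 25 = -1463426452981/68131620440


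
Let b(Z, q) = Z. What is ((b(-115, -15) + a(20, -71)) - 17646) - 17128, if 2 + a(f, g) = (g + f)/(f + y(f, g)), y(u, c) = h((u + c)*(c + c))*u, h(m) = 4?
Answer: -3489151/100 ≈ -34892.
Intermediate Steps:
y(u, c) = 4*u
a(f, g) = -2 + (f + g)/(5*f) (a(f, g) = -2 + (g + f)/(f + 4*f) = -2 + (f + g)/((5*f)) = -2 + (f + g)*(1/(5*f)) = -2 + (f + g)/(5*f))
((b(-115, -15) + a(20, -71)) - 17646) - 17128 = ((-115 + (⅕)*(-71 - 9*20)/20) - 17646) - 17128 = ((-115 + (⅕)*(1/20)*(-71 - 180)) - 17646) - 17128 = ((-115 + (⅕)*(1/20)*(-251)) - 17646) - 17128 = ((-115 - 251/100) - 17646) - 17128 = (-11751/100 - 17646) - 17128 = -1776351/100 - 17128 = -3489151/100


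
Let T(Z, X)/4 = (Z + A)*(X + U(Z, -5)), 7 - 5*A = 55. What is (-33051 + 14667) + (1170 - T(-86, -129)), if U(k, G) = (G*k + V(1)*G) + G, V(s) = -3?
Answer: 508562/5 ≈ 1.0171e+5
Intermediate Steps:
A = -48/5 (A = 7/5 - 1/5*55 = 7/5 - 11 = -48/5 ≈ -9.6000)
U(k, G) = -2*G + G*k (U(k, G) = (G*k - 3*G) + G = (-3*G + G*k) + G = -2*G + G*k)
T(Z, X) = 4*(-48/5 + Z)*(10 + X - 5*Z) (T(Z, X) = 4*((Z - 48/5)*(X - 5*(-2 + Z))) = 4*((-48/5 + Z)*(X + (10 - 5*Z))) = 4*((-48/5 + Z)*(10 + X - 5*Z)) = 4*(-48/5 + Z)*(10 + X - 5*Z))
(-33051 + 14667) + (1170 - T(-86, -129)) = (-33051 + 14667) + (1170 - (-384 - 20*(-86)**2 + 232*(-86) - 192/5*(-129) + 4*(-129)*(-86))) = -18384 + (1170 - (-384 - 20*7396 - 19952 + 24768/5 + 44376)) = -18384 + (1170 - (-384 - 147920 - 19952 + 24768/5 + 44376)) = -18384 + (1170 - 1*(-594632/5)) = -18384 + (1170 + 594632/5) = -18384 + 600482/5 = 508562/5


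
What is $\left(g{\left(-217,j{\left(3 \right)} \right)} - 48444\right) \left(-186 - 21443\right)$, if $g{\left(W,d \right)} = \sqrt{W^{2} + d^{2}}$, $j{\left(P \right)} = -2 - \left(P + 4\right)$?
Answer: $1047795276 - 21629 \sqrt{47170} \approx 1.0431 \cdot 10^{9}$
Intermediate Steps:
$j{\left(P \right)} = -6 - P$ ($j{\left(P \right)} = -2 - \left(4 + P\right) = -6 - P$)
$\left(g{\left(-217,j{\left(3 \right)} \right)} - 48444\right) \left(-186 - 21443\right) = \left(\sqrt{\left(-217\right)^{2} + \left(-6 - 3\right)^{2}} - 48444\right) \left(-186 - 21443\right) = \left(\sqrt{47089 + \left(-6 - 3\right)^{2}} - 48444\right) \left(-21629\right) = \left(\sqrt{47089 + \left(-9\right)^{2}} - 48444\right) \left(-21629\right) = \left(\sqrt{47089 + 81} - 48444\right) \left(-21629\right) = \left(\sqrt{47170} - 48444\right) \left(-21629\right) = \left(-48444 + \sqrt{47170}\right) \left(-21629\right) = 1047795276 - 21629 \sqrt{47170}$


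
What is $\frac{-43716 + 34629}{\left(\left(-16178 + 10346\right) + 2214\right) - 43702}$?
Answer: $\frac{699}{3640} \approx 0.19203$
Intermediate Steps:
$\frac{-43716 + 34629}{\left(\left(-16178 + 10346\right) + 2214\right) - 43702} = - \frac{9087}{\left(-5832 + 2214\right) - 43702} = - \frac{9087}{-3618 - 43702} = - \frac{9087}{-47320} = \left(-9087\right) \left(- \frac{1}{47320}\right) = \frac{699}{3640}$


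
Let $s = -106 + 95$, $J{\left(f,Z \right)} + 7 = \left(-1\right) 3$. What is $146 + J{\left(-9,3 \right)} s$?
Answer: $256$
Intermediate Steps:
$J{\left(f,Z \right)} = -10$ ($J{\left(f,Z \right)} = -7 - 3 = -10$)
$s = -11$
$146 + J{\left(-9,3 \right)} s = 146 - -110 = 146 + 110 = 256$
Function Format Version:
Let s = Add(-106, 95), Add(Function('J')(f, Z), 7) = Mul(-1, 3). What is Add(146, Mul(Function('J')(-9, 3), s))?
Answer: 256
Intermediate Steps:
Function('J')(f, Z) = -10 (Function('J')(f, Z) = Add(-7, Mul(-1, 3)) = Add(-7, -3) = -10)
s = -11
Add(146, Mul(Function('J')(-9, 3), s)) = Add(146, Mul(-10, -11)) = Add(146, 110) = 256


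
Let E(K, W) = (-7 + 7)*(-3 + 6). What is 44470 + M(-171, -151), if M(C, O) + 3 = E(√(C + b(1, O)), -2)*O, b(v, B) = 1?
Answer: 44467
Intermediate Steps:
E(K, W) = 0 (E(K, W) = 0*3 = 0)
M(C, O) = -3 (M(C, O) = -3 + 0*O = -3 + 0 = -3)
44470 + M(-171, -151) = 44470 - 3 = 44467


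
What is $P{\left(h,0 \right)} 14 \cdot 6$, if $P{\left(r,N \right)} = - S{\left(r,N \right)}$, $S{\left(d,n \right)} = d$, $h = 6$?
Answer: $-504$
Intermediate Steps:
$P{\left(r,N \right)} = - r$
$P{\left(h,0 \right)} 14 \cdot 6 = \left(-1\right) 6 \cdot 14 \cdot 6 = \left(-6\right) 14 \cdot 6 = \left(-84\right) 6 = -504$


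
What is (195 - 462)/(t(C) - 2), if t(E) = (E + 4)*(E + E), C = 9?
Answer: -267/232 ≈ -1.1509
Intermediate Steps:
t(E) = 2*E*(4 + E) (t(E) = (4 + E)*(2*E) = 2*E*(4 + E))
(195 - 462)/(t(C) - 2) = (195 - 462)/(2*9*(4 + 9) - 2) = -267/(2*9*13 - 2) = -267/(234 - 2) = -267/232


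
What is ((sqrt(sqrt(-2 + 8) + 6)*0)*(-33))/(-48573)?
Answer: 0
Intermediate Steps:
((sqrt(sqrt(-2 + 8) + 6)*0)*(-33))/(-48573) = ((sqrt(sqrt(6) + 6)*0)*(-33))*(-1/48573) = ((sqrt(6 + sqrt(6))*0)*(-33))*(-1/48573) = (0*(-33))*(-1/48573) = 0*(-1/48573) = 0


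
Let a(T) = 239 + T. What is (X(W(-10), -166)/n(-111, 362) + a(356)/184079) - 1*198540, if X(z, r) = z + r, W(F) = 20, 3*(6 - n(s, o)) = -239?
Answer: -1341810135901/6758329 ≈ -1.9854e+5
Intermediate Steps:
n(s, o) = 257/3 (n(s, o) = 6 - ⅓*(-239) = 6 + 239/3 = 257/3)
X(z, r) = r + z
(X(W(-10), -166)/n(-111, 362) + a(356)/184079) - 1*198540 = ((-166 + 20)/(257/3) + (239 + 356)/184079) - 1*198540 = (-146*3/257 + 595*(1/184079)) - 198540 = (-438/257 + 85/26297) - 198540 = -11496241/6758329 - 198540 = -1341810135901/6758329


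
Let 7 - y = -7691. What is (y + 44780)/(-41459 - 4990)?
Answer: -52478/46449 ≈ -1.1298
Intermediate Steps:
y = 7698 (y = 7 - 1*(-7691) = 7 + 7691 = 7698)
(y + 44780)/(-41459 - 4990) = (7698 + 44780)/(-41459 - 4990) = 52478/(-46449) = 52478*(-1/46449) = -52478/46449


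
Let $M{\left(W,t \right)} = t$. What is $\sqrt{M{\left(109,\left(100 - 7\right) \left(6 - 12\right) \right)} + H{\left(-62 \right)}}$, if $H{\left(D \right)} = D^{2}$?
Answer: $\sqrt{3286} \approx 57.324$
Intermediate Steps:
$\sqrt{M{\left(109,\left(100 - 7\right) \left(6 - 12\right) \right)} + H{\left(-62 \right)}} = \sqrt{\left(100 - 7\right) \left(6 - 12\right) + \left(-62\right)^{2}} = \sqrt{93 \left(-6\right) + 3844} = \sqrt{-558 + 3844} = \sqrt{3286}$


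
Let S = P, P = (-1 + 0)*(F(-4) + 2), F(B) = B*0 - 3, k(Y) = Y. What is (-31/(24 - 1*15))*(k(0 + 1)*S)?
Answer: -31/9 ≈ -3.4444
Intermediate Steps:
F(B) = -3 (F(B) = 0 - 3 = -3)
P = 1 (P = (-1 + 0)*(-3 + 2) = -1*(-1) = 1)
S = 1
(-31/(24 - 1*15))*(k(0 + 1)*S) = (-31/(24 - 1*15))*((0 + 1)*1) = (-31/(24 - 15))*(1*1) = -31/9*1 = -31/9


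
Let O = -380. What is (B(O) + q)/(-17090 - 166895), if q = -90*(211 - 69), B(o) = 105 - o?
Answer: 2459/36797 ≈ 0.066826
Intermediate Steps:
q = -12780 (q = -90*142 = -12780)
(B(O) + q)/(-17090 - 166895) = ((105 - 1*(-380)) - 12780)/(-17090 - 166895) = ((105 + 380) - 12780)/(-183985) = (485 - 12780)*(-1/183985) = -12295*(-1/183985) = 2459/36797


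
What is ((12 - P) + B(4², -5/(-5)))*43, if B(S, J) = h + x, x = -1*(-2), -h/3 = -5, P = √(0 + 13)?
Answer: 1247 - 43*√13 ≈ 1092.0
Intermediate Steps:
P = √13 ≈ 3.6056
h = 15 (h = -3*(-5) = 15)
x = 2
B(S, J) = 17 (B(S, J) = 15 + 2 = 17)
((12 - P) + B(4², -5/(-5)))*43 = ((12 - √13) + 17)*43 = (29 - √13)*43 = 1247 - 43*√13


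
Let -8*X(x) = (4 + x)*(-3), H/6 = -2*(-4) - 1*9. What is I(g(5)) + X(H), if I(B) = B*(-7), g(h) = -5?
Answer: 137/4 ≈ 34.250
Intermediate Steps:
I(B) = -7*B
H = -6 (H = 6*(-2*(-4) - 1*9) = 6*(8 - 9) = 6*(-1) = -6)
X(x) = 3/2 + 3*x/8 (X(x) = -(4 + x)*(-3)/8 = -(-12 - 3*x)/8 = 3/2 + 3*x/8)
I(g(5)) + X(H) = -7*(-5) + (3/2 + (3/8)*(-6)) = 35 + (3/2 - 9/4) = 35 - ¾ = 137/4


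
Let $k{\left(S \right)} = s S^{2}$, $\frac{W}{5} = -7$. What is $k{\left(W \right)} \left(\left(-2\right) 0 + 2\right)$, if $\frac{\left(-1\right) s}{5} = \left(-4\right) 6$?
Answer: $294000$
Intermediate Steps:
$W = -35$ ($W = 5 \left(-7\right) = -35$)
$s = 120$ ($s = - 5 \left(\left(-4\right) 6\right) = \left(-5\right) \left(-24\right) = 120$)
$k{\left(S \right)} = 120 S^{2}$
$k{\left(W \right)} \left(\left(-2\right) 0 + 2\right) = 120 \left(-35\right)^{2} \left(\left(-2\right) 0 + 2\right) = 120 \cdot 1225 \left(0 + 2\right) = 147000 \cdot 2 = 294000$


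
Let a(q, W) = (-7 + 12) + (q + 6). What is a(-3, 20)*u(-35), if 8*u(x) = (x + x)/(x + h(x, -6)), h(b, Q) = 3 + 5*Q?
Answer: 35/31 ≈ 1.1290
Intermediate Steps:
u(x) = x/(4*(-27 + x)) (u(x) = ((x + x)/(x + (3 + 5*(-6))))/8 = ((2*x)/(x + (3 - 30)))/8 = ((2*x)/(x - 27))/8 = ((2*x)/(-27 + x))/8 = (2*x/(-27 + x))/8 = x/(4*(-27 + x)))
a(q, W) = 11 + q (a(q, W) = 5 + (6 + q) = 11 + q)
a(-3, 20)*u(-35) = (11 - 3)*((1/4)*(-35)/(-27 - 35)) = 8*((1/4)*(-35)/(-62)) = 8*((1/4)*(-35)*(-1/62)) = 8*(35/248) = 35/31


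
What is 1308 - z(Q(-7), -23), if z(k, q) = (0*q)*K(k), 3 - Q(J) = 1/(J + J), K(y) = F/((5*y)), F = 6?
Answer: 1308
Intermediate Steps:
K(y) = 6/(5*y) (K(y) = 6/((5*y)) = 6*(1/(5*y)) = 6/(5*y))
Q(J) = 3 - 1/(2*J) (Q(J) = 3 - 1/(J + J) = 3 - 1/(2*J))
z(k, q) = 0 (z(k, q) = (0*q)*(6/(5*k)) = 0*(6/(5*k)) = 0)
1308 - z(Q(-7), -23) = 1308 - 1*0 = 1308 + 0 = 1308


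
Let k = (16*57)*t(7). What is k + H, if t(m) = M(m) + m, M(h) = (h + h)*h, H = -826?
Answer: 94934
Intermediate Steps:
M(h) = 2*h² (M(h) = (2*h)*h = 2*h²)
t(m) = m + 2*m² (t(m) = 2*m² + m = m + 2*m²)
k = 95760 (k = (16*57)*(7*(1 + 2*7)) = 912*(7*(1 + 14)) = 912*(7*15) = 912*105 = 95760)
k + H = 95760 - 826 = 94934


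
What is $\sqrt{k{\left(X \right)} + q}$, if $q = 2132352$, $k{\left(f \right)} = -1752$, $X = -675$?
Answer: $10 \sqrt{21306} \approx 1459.7$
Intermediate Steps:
$\sqrt{k{\left(X \right)} + q} = \sqrt{-1752 + 2132352} = \sqrt{2130600} = 10 \sqrt{21306}$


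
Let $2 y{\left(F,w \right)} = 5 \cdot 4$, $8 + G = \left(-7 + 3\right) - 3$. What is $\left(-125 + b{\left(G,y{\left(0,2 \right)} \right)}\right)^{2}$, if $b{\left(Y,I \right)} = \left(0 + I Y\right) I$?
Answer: $2640625$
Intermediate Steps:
$G = -15$ ($G = -8 + \left(\left(-7 + 3\right) - 3\right) = -8 - 7 = -15$)
$y{\left(F,w \right)} = 10$ ($y{\left(F,w \right)} = \frac{5 \cdot 4}{2} = \frac{1}{2} \cdot 20 = 10$)
$b{\left(Y,I \right)} = Y I^{2}$ ($b{\left(Y,I \right)} = I Y I = Y I^{2}$)
$\left(-125 + b{\left(G,y{\left(0,2 \right)} \right)}\right)^{2} = \left(-125 - 15 \cdot 10^{2}\right)^{2} = \left(-125 - 1500\right)^{2} = \left(-1625\right)^{2} = 2640625$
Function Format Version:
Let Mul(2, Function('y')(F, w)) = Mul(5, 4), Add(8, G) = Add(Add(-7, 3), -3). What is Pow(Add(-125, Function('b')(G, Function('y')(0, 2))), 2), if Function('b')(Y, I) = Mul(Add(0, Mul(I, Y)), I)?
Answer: 2640625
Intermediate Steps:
G = -15 (G = Add(-8, Add(Add(-7, 3), -3)) = Add(-8, Add(-4, -3)) = Add(-8, -7) = -15)
Function('y')(F, w) = 10 (Function('y')(F, w) = Mul(Rational(1, 2), Mul(5, 4)) = Mul(Rational(1, 2), 20) = 10)
Function('b')(Y, I) = Mul(Y, Pow(I, 2)) (Function('b')(Y, I) = Mul(Mul(I, Y), I) = Mul(Y, Pow(I, 2)))
Pow(Add(-125, Function('b')(G, Function('y')(0, 2))), 2) = Pow(Add(-125, Mul(-15, Pow(10, 2))), 2) = Pow(Add(-125, Mul(-15, 100)), 2) = Pow(Add(-125, -1500), 2) = Pow(-1625, 2) = 2640625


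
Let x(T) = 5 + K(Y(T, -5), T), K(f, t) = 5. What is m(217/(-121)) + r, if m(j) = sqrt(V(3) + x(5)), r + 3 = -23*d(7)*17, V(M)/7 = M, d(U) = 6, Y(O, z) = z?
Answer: -2349 + sqrt(31) ≈ -2343.4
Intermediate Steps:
V(M) = 7*M
x(T) = 10 (x(T) = 5 + 5 = 10)
r = -2349 (r = -3 - 23*6*17 = -3 - 138*17 = -3 - 2346 = -2349)
m(j) = sqrt(31) (m(j) = sqrt(7*3 + 10) = sqrt(21 + 10) = sqrt(31))
m(217/(-121)) + r = sqrt(31) - 2349 = -2349 + sqrt(31)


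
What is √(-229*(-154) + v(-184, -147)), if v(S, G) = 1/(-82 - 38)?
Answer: √126957570/60 ≈ 187.79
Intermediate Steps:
v(S, G) = -1/120 (v(S, G) = 1/(-120) = -1/120)
√(-229*(-154) + v(-184, -147)) = √(-229*(-154) - 1/120) = √(35266 - 1/120) = √(4231919/120) = √126957570/60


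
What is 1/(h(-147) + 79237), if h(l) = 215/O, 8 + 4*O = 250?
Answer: 121/9588107 ≈ 1.2620e-5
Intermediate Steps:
O = 121/2 (O = -2 + (1/4)*250 = -2 + 125/2 = 121/2 ≈ 60.500)
h(l) = 430/121 (h(l) = 215/(121/2) = 215*(2/121) = 430/121)
1/(h(-147) + 79237) = 1/(430/121 + 79237) = 1/(9588107/121) = 121/9588107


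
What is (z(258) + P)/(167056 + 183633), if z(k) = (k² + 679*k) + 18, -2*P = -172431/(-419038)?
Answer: 202616433633/293904034364 ≈ 0.68940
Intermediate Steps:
P = -172431/838076 (P = -(-172431)/(2*(-419038)) = -(-172431)*(-1)/(2*419038) = -½*172431/419038 = -172431/838076 ≈ -0.20575)
z(k) = 18 + k² + 679*k
(z(258) + P)/(167056 + 183633) = ((18 + 258² + 679*258) - 172431/838076)/(167056 + 183633) = ((18 + 66564 + 175182) - 172431/838076)/350689 = (241764 - 172431/838076)*(1/350689) = (202616433633/838076)*(1/350689) = 202616433633/293904034364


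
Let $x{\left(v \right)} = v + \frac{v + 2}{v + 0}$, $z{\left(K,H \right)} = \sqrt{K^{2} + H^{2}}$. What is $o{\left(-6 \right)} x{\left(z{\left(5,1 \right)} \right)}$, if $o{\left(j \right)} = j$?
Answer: $-6 - \frac{84 \sqrt{26}}{13} \approx -38.948$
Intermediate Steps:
$z{\left(K,H \right)} = \sqrt{H^{2} + K^{2}}$
$x{\left(v \right)} = v + \frac{2 + v}{v}$
$o{\left(-6 \right)} x{\left(z{\left(5,1 \right)} \right)} = - 6 \left(1 + \sqrt{1^{2} + 5^{2}} + \frac{2}{\sqrt{1^{2} + 5^{2}}}\right) = - 6 \left(1 + \sqrt{1 + 25} + \frac{2}{\sqrt{1 + 25}}\right) = - 6 \left(1 + \sqrt{26} + \frac{2}{\sqrt{26}}\right) = - 6 \left(1 + \sqrt{26} + 2 \frac{\sqrt{26}}{26}\right) = - 6 \left(1 + \sqrt{26} + \frac{\sqrt{26}}{13}\right) = - 6 \left(1 + \frac{14 \sqrt{26}}{13}\right) = -6 - \frac{84 \sqrt{26}}{13}$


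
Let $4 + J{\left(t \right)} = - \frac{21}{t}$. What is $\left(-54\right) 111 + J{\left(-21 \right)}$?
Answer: $-5997$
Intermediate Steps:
$J{\left(t \right)} = -4 - \frac{21}{t}$
$\left(-54\right) 111 + J{\left(-21 \right)} = \left(-54\right) 111 - \left(4 + \frac{21}{-21}\right) = -5994 - 3 = -5997$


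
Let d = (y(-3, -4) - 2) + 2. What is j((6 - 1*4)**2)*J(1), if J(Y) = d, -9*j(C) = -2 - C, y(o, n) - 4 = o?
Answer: 2/3 ≈ 0.66667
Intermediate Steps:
y(o, n) = 4 + o
d = 1 (d = ((4 - 3) - 2) + 2 = (1 - 2) + 2 = -1 + 2 = 1)
j(C) = 2/9 + C/9 (j(C) = -(-2 - C)/9 = 2/9 + C/9)
J(Y) = 1
j((6 - 1*4)**2)*J(1) = (2/9 + (6 - 1*4)**2/9)*1 = (2/9 + (6 - 4)**2/9)*1 = (2/9 + (1/9)*2**2)*1 = (2/9 + (1/9)*4)*1 = (2/9 + 4/9)*1 = (2/3)*1 = 2/3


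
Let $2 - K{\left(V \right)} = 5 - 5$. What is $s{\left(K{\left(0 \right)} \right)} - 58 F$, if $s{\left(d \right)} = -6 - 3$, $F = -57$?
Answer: $3297$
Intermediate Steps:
$K{\left(V \right)} = 2$ ($K{\left(V \right)} = 2 - \left(5 - 5\right) = 2 - 0 = 2 + 0 = 2$)
$s{\left(d \right)} = -9$ ($s{\left(d \right)} = -6 - 3 = -9$)
$s{\left(K{\left(0 \right)} \right)} - 58 F = -9 - -3306 = -9 + 3306 = 3297$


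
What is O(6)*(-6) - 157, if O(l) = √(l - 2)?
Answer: -169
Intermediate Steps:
O(l) = √(-2 + l)
O(6)*(-6) - 157 = √(-2 + 6)*(-6) - 157 = √4*(-6) - 157 = 2*(-6) - 157 = -12 - 157 = -169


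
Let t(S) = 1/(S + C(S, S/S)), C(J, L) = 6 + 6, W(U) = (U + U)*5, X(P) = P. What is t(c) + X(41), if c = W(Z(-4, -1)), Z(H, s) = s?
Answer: 83/2 ≈ 41.500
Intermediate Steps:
W(U) = 10*U (W(U) = (2*U)*5 = 10*U)
c = -10 (c = 10*(-1) = -10)
C(J, L) = 12
t(S) = 1/(12 + S) (t(S) = 1/(S + 12) = 1/(12 + S))
t(c) + X(41) = 1/(12 - 10) + 41 = 1/2 + 41 = ½ + 41 = 83/2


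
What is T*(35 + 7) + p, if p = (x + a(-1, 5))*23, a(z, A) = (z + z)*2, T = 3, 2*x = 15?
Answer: 413/2 ≈ 206.50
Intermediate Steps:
x = 15/2 (x = (½)*15 = 15/2 ≈ 7.5000)
a(z, A) = 4*z (a(z, A) = (2*z)*2 = 4*z)
p = 161/2 (p = (15/2 + 4*(-1))*23 = (15/2 - 4)*23 = (7/2)*23 = 161/2 ≈ 80.500)
T*(35 + 7) + p = 3*(35 + 7) + 161/2 = 3*42 + 161/2 = 126 + 161/2 = 413/2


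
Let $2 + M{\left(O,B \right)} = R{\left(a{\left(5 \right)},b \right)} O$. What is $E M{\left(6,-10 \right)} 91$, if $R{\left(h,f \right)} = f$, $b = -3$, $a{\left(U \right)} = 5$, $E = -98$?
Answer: $178360$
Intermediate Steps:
$M{\left(O,B \right)} = -2 - 3 O$
$E M{\left(6,-10 \right)} 91 = - 98 \left(-2 - 18\right) 91 = \left(-98\right) \left(-20\right) 91 = 1960 \cdot 91 = 178360$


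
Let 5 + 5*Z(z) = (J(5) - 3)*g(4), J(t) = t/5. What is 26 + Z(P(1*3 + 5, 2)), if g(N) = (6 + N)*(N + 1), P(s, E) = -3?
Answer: 5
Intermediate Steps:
g(N) = (1 + N)*(6 + N) (g(N) = (6 + N)*(1 + N) = (1 + N)*(6 + N))
J(t) = t/5 (J(t) = t*(⅕) = t/5)
Z(z) = -21 (Z(z) = -1 + (((⅕)*5 - 3)*(6 + 4² + 7*4))/5 = -1 + ((1 - 3)*(6 + 16 + 28))/5 = -1 + (-2*50)/5 = -1 + (⅕)*(-100) = -1 - 20 = -21)
26 + Z(P(1*3 + 5, 2)) = 26 - 21 = 5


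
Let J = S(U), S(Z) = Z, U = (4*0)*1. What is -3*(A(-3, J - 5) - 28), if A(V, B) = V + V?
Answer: 102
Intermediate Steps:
U = 0 (U = 0*1 = 0)
J = 0
A(V, B) = 2*V
-3*(A(-3, J - 5) - 28) = -3*(2*(-3) - 28) = -3*(-6 - 28) = -3*(-34) = 102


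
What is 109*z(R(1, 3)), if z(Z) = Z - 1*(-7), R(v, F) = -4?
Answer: 327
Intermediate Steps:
z(Z) = 7 + Z (z(Z) = Z + 7 = 7 + Z)
109*z(R(1, 3)) = 109*(7 - 4) = 109*3 = 327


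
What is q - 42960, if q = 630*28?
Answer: -25320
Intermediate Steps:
q = 17640
q - 42960 = 17640 - 42960 = -25320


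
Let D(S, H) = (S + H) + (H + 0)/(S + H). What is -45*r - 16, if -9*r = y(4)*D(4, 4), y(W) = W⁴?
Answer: 10864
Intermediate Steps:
D(S, H) = H + S + H/(H + S) (D(S, H) = (H + S) + H/(H + S) = H + S + H/(H + S))
r = -2176/9 (r = -4⁴*(4 + 4² + 4² + 2*4*4)/(4 + 4)/9 = -256*(4 + 16 + 16 + 32)/8/9 = -256*(⅛)*68/9 = -256*17/(9*2) = -⅑*2176 = -2176/9 ≈ -241.78)
-45*r - 16 = -45*(-2176/9) - 16 = 10880 - 16 = 10864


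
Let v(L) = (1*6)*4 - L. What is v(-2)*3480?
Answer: 90480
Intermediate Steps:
v(L) = 24 - L (v(L) = 6*4 - L = 24 - L)
v(-2)*3480 = (24 - 1*(-2))*3480 = (24 + 2)*3480 = 26*3480 = 90480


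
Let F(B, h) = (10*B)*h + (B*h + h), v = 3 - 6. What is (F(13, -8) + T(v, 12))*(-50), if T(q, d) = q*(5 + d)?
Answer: 60150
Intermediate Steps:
v = -3
F(B, h) = h + 11*B*h (F(B, h) = 10*B*h + (h + B*h) = h + 11*B*h)
(F(13, -8) + T(v, 12))*(-50) = (-8*(1 + 11*13) - 3*(5 + 12))*(-50) = (-8*(1 + 143) - 3*17)*(-50) = (-8*144 - 51)*(-50) = (-1152 - 51)*(-50) = -1203*(-50) = 60150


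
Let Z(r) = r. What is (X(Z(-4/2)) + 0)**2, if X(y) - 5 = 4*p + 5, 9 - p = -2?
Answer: 2916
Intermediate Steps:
p = 11 (p = 9 - 1*(-2) = 9 + 2 = 11)
X(y) = 54 (X(y) = 5 + (4*11 + 5) = 5 + (44 + 5) = 5 + 49 = 54)
(X(Z(-4/2)) + 0)**2 = (54 + 0)**2 = 54**2 = 2916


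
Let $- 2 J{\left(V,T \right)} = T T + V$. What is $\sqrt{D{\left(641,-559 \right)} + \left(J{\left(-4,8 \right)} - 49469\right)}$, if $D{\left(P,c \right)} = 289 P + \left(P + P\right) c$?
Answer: $2 i \sqrt{145222} \approx 762.16 i$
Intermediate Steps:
$J{\left(V,T \right)} = - \frac{V}{2} - \frac{T^{2}}{2}$ ($J{\left(V,T \right)} = - \frac{T T + V}{2} = - \frac{T^{2} + V}{2} = - \frac{V + T^{2}}{2} = - \frac{V}{2} - \frac{T^{2}}{2}$)
$D{\left(P,c \right)} = 289 P + 2 P c$
$\sqrt{D{\left(641,-559 \right)} + \left(J{\left(-4,8 \right)} - 49469\right)} = \sqrt{641 \left(289 + 2 \left(-559\right)\right) - \left(49467 + 32\right)} = \sqrt{641 \left(289 - 1118\right) + \left(\left(2 - 32\right) - 49469\right)} = \sqrt{641 \left(-829\right) + \left(\left(2 - 32\right) - 49469\right)} = \sqrt{-531389 - 49499} = \sqrt{-580888} = 2 i \sqrt{145222}$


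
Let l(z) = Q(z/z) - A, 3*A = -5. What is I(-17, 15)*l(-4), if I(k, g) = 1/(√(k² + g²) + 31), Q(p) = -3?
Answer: -124/1341 + 4*√514/1341 ≈ -0.024842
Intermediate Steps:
A = -5/3 (A = (⅓)*(-5) = -5/3 ≈ -1.6667)
I(k, g) = 1/(31 + √(g² + k²)) (I(k, g) = 1/(√(g² + k²) + 31) = 1/(31 + √(g² + k²)))
l(z) = -4/3 (l(z) = -3 - 1*(-5/3) = -3 + 5/3 = -4/3)
I(-17, 15)*l(-4) = -4/3/(31 + √(15² + (-17)²)) = -4/3/(31 + √(225 + 289)) = -4/3/(31 + √514) = -4/(3*(31 + √514))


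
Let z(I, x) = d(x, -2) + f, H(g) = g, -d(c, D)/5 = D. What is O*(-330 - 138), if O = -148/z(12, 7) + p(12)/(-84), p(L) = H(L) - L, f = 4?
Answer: 34632/7 ≈ 4947.4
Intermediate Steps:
d(c, D) = -5*D
p(L) = 0 (p(L) = L - L = 0)
z(I, x) = 14 (z(I, x) = -5*(-2) + 4 = 10 + 4 = 14)
O = -74/7 (O = -148/14 + 0/(-84) = -148*1/14 + 0*(-1/84) = -74/7 + 0 = -74/7 ≈ -10.571)
O*(-330 - 138) = -74*(-330 - 138)/7 = -74/7*(-468) = 34632/7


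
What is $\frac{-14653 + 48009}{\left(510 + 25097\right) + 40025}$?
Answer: $\frac{8339}{16408} \approx 0.50823$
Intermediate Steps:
$\frac{-14653 + 48009}{\left(510 + 25097\right) + 40025} = \frac{33356}{25607 + 40025} = \frac{33356}{65632} = 33356 \cdot \frac{1}{65632} = \frac{8339}{16408}$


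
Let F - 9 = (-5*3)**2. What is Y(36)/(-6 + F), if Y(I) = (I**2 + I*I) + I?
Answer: 219/19 ≈ 11.526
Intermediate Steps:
F = 234 (F = 9 + (-5*3)**2 = 9 + (-15)**2 = 9 + 225 = 234)
Y(I) = I + 2*I**2 (Y(I) = (I**2 + I**2) + I = 2*I**2 + I = I + 2*I**2)
Y(36)/(-6 + F) = (36*(1 + 2*36))/(-6 + 234) = (36*(1 + 72))/228 = (36*73)*(1/228) = 2628*(1/228) = 219/19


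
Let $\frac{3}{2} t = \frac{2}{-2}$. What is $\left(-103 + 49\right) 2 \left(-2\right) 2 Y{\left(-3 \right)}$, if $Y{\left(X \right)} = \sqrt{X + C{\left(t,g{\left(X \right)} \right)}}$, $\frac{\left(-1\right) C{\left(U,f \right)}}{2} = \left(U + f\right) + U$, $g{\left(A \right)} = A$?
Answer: $144 \sqrt{51} \approx 1028.4$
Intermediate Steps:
$t = - \frac{2}{3}$ ($t = \frac{2 \frac{2}{-2}}{3} = \frac{2 \cdot 2 \left(- \frac{1}{2}\right)}{3} = \frac{2}{3} \left(-1\right) = - \frac{2}{3} \approx -0.66667$)
$C{\left(U,f \right)} = - 4 U - 2 f$ ($C{\left(U,f \right)} = - 2 \left(\left(U + f\right) + U\right) = - 2 \left(f + 2 U\right) = - 4 U - 2 f$)
$Y{\left(X \right)} = \sqrt{\frac{8}{3} - X}$ ($Y{\left(X \right)} = \sqrt{X - \left(- \frac{8}{3} + 2 X\right)} = \sqrt{\frac{8}{3} - X}$)
$\left(-103 + 49\right) 2 \left(-2\right) 2 Y{\left(-3 \right)} = \left(-103 + 49\right) 2 \left(-2\right) 2 \frac{\sqrt{24 - -27}}{3} = - 54 \left(-4\right) 2 \frac{\sqrt{24 + 27}}{3} = - 54 \left(- 8 \frac{\sqrt{51}}{3}\right) = - 54 \left(- \frac{8 \sqrt{51}}{3}\right) = 144 \sqrt{51}$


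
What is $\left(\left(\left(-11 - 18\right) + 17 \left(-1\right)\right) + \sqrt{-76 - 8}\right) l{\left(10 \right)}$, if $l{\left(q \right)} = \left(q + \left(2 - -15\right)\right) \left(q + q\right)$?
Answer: $-24840 + 1080 i \sqrt{21} \approx -24840.0 + 4949.2 i$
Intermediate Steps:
$l{\left(q \right)} = 2 q \left(17 + q\right)$ ($l{\left(q \right)} = \left(q + \left(2 + 15\right)\right) 2 q = \left(q + 17\right) 2 q = \left(17 + q\right) 2 q = 2 q \left(17 + q\right)$)
$\left(\left(\left(-11 - 18\right) + 17 \left(-1\right)\right) + \sqrt{-76 - 8}\right) l{\left(10 \right)} = \left(\left(\left(-11 - 18\right) + 17 \left(-1\right)\right) + \sqrt{-76 - 8}\right) 2 \cdot 10 \left(17 + 10\right) = \left(\left(\left(-11 - 18\right) - 17\right) + \sqrt{-84}\right) 2 \cdot 10 \cdot 27 = \left(\left(-29 - 17\right) + 2 i \sqrt{21}\right) 540 = \left(-46 + 2 i \sqrt{21}\right) 540 = -24840 + 1080 i \sqrt{21}$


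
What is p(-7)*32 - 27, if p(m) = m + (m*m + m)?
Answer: 1093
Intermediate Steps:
p(m) = m² + 2*m (p(m) = m + (m² + m) = m + (m + m²) = m² + 2*m)
p(-7)*32 - 27 = -7*(2 - 7)*32 - 27 = -7*(-5)*32 - 27 = 35*32 - 27 = 1120 - 27 = 1093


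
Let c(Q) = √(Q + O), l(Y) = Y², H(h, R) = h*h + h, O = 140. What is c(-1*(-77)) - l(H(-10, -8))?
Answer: -8100 + √217 ≈ -8085.3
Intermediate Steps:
H(h, R) = h + h² (H(h, R) = h² + h = h + h²)
c(Q) = √(140 + Q) (c(Q) = √(Q + 140) = √(140 + Q))
c(-1*(-77)) - l(H(-10, -8)) = √(140 - 1*(-77)) - (-10*(1 - 10))² = √(140 + 77) - (-10*(-9))² = √217 - 1*90² = √217 - 1*8100 = √217 - 8100 = -8100 + √217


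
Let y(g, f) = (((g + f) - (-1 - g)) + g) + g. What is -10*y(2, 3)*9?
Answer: -1080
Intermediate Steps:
y(g, f) = 1 + f + 4*g (y(g, f) = (((f + g) + (1 + g)) + g) + g = ((1 + f + 2*g) + g) + g = (1 + f + 3*g) + g = 1 + f + 4*g)
-10*y(2, 3)*9 = -10*(1 + 3 + 4*2)*9 = -10*(1 + 3 + 8)*9 = -10*12*9 = -120*9 = -1080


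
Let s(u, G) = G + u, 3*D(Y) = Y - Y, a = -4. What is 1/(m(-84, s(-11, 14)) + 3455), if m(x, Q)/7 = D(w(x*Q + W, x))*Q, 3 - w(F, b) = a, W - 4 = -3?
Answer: 1/3455 ≈ 0.00028944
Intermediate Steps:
W = 1 (W = 4 - 3 = 1)
w(F, b) = 7 (w(F, b) = 3 - 1*(-4) = 3 + 4 = 7)
D(Y) = 0 (D(Y) = (Y - Y)/3 = (⅓)*0 = 0)
m(x, Q) = 0 (m(x, Q) = 7*(0*Q) = 7*0 = 0)
1/(m(-84, s(-11, 14)) + 3455) = 1/(0 + 3455) = 1/3455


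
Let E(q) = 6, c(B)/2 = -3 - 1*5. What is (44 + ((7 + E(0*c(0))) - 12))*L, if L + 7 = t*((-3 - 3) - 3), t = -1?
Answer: 90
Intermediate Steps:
c(B) = -16 (c(B) = 2*(-3 - 1*5) = 2*(-3 - 5) = 2*(-8) = -16)
L = 2 (L = -7 - ((-3 - 3) - 3) = -7 - (-6 - 3) = -7 - 1*(-9) = -7 + 9 = 2)
(44 + ((7 + E(0*c(0))) - 12))*L = (44 + ((7 + 6) - 12))*2 = (44 + (13 - 12))*2 = (44 + 1)*2 = 45*2 = 90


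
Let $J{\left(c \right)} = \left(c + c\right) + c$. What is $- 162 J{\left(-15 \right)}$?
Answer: $7290$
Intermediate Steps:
$J{\left(c \right)} = 3 c$ ($J{\left(c \right)} = 2 c + c = 3 c$)
$- 162 J{\left(-15 \right)} = - 162 \cdot 3 \left(-15\right) = \left(-162\right) \left(-45\right) = 7290$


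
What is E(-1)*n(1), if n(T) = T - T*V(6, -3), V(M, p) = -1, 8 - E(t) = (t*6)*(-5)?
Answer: -44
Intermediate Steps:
E(t) = 8 + 30*t (E(t) = 8 - t*6*(-5) = 8 - 6*t*(-5) = 8 - (-30)*t = 8 + 30*t)
n(T) = 2*T (n(T) = T - T*(-1) = T - (-1)*T = T + T = 2*T)
E(-1)*n(1) = (8 + 30*(-1))*(2*1) = (8 - 30)*2 = -22*2 = -44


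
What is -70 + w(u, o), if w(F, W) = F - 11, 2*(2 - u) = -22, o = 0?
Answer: -68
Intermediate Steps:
u = 13 (u = 2 - ½*(-22) = 2 + 11 = 13)
w(F, W) = -11 + F
-70 + w(u, o) = -70 + (-11 + 13) = -70 + 2 = -68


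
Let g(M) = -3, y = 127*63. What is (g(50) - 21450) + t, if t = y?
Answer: -13452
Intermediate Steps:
y = 8001
t = 8001
(g(50) - 21450) + t = (-3 - 21450) + 8001 = -21453 + 8001 = -13452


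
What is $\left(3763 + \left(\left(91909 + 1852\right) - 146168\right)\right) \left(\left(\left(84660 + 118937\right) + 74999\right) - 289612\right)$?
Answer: $535862304$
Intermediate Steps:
$\left(3763 + \left(\left(91909 + 1852\right) - 146168\right)\right) \left(\left(\left(84660 + 118937\right) + 74999\right) - 289612\right) = \left(3763 + \left(93761 - 146168\right)\right) \left(\left(203597 + 74999\right) - 289612\right) = \left(3763 - 52407\right) \left(278596 - 289612\right) = \left(-48644\right) \left(-11016\right) = 535862304$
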